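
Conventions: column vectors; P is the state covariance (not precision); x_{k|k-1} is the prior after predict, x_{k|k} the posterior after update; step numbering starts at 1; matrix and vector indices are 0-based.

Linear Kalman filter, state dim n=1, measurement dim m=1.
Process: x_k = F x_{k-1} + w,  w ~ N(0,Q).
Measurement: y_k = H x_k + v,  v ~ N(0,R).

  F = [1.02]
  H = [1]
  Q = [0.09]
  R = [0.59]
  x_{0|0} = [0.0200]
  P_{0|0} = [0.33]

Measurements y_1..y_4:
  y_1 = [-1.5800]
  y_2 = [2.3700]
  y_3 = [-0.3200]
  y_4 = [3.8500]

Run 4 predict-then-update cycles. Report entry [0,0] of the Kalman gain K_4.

K[0,0] = 0.3409

step 1: x^-=[0.0204]  P^-=[0.4333]  S=[1.0233]  K=[0.4235]  nu=[-1.6004]  x^+=[-0.6573]  P^+=[0.2498]
step 2: x^-=[-0.6704]  P^-=[0.3499]  S=[0.9399]  K=[0.3723]  nu=[3.0404]  x^+=[0.4615]  P^+=[0.2197]
step 3: x^-=[0.4707]  P^-=[0.3185]  S=[0.9085]  K=[0.3506]  nu=[-0.7907]  x^+=[0.1935]  P^+=[0.2069]
step 4: x^-=[0.1974]  P^-=[0.3052]  S=[0.8952]  K=[0.3409]  nu=[3.6526]  x^+=[1.4427]  P^+=[0.2012]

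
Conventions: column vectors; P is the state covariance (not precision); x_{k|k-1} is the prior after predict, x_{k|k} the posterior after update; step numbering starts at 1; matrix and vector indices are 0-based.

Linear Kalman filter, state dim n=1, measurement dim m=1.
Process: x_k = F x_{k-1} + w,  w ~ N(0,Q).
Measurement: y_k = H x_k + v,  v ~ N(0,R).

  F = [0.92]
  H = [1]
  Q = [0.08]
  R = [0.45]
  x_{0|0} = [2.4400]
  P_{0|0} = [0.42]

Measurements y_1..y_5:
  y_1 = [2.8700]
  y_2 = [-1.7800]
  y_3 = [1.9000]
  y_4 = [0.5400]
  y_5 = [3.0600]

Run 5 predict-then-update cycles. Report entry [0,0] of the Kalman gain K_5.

K[0,0] = 0.3072

step 1: x^-=[2.2448]  P^-=[0.4355]  S=[0.8855]  K=[0.4918]  nu=[0.6252]  x^+=[2.5523]  P^+=[0.2213]
step 2: x^-=[2.3481]  P^-=[0.2673]  S=[0.7173]  K=[0.3727]  nu=[-4.1281]  x^+=[0.8097]  P^+=[0.1677]
step 3: x^-=[0.7449]  P^-=[0.2219]  S=[0.6719]  K=[0.3303]  nu=[1.1551]  x^+=[1.1264]  P^+=[0.1486]
step 4: x^-=[1.0363]  P^-=[0.2058]  S=[0.6558]  K=[0.3138]  nu=[-0.4963]  x^+=[0.8806]  P^+=[0.1412]
step 5: x^-=[0.8101]  P^-=[0.1995]  S=[0.6495]  K=[0.3072]  nu=[2.2499]  x^+=[1.5013]  P^+=[0.1382]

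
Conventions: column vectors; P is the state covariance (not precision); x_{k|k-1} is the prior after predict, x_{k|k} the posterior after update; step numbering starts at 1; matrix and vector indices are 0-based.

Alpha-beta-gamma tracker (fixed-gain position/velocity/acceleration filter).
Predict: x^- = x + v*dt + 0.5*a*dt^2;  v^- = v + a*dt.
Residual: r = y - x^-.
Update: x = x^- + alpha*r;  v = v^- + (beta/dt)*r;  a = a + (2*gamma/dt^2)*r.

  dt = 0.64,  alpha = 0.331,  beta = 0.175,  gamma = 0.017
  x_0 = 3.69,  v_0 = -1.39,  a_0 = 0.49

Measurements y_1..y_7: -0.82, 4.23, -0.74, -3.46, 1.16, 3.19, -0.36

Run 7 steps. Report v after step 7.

step 1: x_pred=2.9008  r=-3.7208  x^+=1.6692  v^+=-2.0938  a^+=0.1811
step 2: x_pred=0.3663  r=3.8637  x^+=1.6452  v^+=-0.9214  a^+=0.5019
step 3: x_pred=1.1583  r=-1.8983  x^+=0.5299  v^+=-1.1192  a^+=0.3443
step 4: x_pred=-0.1159  r=-3.3441  x^+=-1.2228  v^+=-1.8133  a^+=0.0667
step 5: x_pred=-2.3696  r=3.5296  x^+=-1.2013  v^+=-0.8055  a^+=0.3597
step 6: x_pred=-1.6431  r=4.8331  x^+=-0.0434  v^+=0.7463  a^+=0.7609
step 7: x_pred=0.5901  r=-0.9501  x^+=0.2756  v^+=0.9735  a^+=0.6820

v_post = 0.9735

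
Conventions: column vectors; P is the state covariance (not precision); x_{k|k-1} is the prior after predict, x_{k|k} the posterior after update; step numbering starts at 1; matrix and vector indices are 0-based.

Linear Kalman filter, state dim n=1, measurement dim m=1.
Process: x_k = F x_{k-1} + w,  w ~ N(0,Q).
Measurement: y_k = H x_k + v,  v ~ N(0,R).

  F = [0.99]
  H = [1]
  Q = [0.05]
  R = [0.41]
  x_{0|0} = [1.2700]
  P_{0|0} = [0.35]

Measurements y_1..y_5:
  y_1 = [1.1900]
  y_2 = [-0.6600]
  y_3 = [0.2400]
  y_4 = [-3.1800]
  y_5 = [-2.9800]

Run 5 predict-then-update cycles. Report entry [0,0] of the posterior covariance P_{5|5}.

step 1: x^-=[1.2573]  P^-=[0.3930]  S=[0.8030]  K=[0.4894]  nu=[-0.0673]  x^+=[1.2244]  P^+=[0.2007]
step 2: x^-=[1.2121]  P^-=[0.2467]  S=[0.6567]  K=[0.3756]  nu=[-1.8721]  x^+=[0.5089]  P^+=[0.1540]
step 3: x^-=[0.5038]  P^-=[0.2009]  S=[0.6109]  K=[0.3289]  nu=[-0.2638]  x^+=[0.4170]  P^+=[0.1349]
step 4: x^-=[0.4128]  P^-=[0.1822]  S=[0.5922]  K=[0.3076]  nu=[-3.5928]  x^+=[-0.6924]  P^+=[0.1261]
step 5: x^-=[-0.6855]  P^-=[0.1736]  S=[0.5836]  K=[0.2975]  nu=[-2.2945]  x^+=[-1.3681]  P^+=[0.1220]

P_post[0,0] = 0.1220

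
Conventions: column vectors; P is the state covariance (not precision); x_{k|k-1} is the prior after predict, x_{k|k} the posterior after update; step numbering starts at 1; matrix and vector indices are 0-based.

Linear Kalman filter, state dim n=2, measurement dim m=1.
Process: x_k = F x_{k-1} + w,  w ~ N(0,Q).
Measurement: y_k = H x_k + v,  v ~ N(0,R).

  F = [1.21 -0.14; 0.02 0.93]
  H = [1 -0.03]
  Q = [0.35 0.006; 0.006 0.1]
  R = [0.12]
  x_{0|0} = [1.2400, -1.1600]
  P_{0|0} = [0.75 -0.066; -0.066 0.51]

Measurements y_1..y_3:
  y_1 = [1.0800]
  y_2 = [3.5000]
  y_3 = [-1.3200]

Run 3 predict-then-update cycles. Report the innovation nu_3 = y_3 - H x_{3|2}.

innov = [-5.2497]

step 1: x^-=[1.6628, -1.0540]  P^-=[1.4804 -0.1163; -0.1163 0.5389]  S=[1.6079]  K=[0.9229; -0.0824]  nu=[-0.6144]  x^+=[1.0958, -1.0034]  P^+=[0.1109 0.0060; 0.0060 0.5280]
step 2: x^-=[1.4663, -0.9112]  P^-=[0.5207 -0.0534; -0.0534 0.5570]  S=[0.6444]  K=[0.8105; -0.1088]  nu=[2.0063]  x^+=[3.0925, -1.1294]  P^+=[0.0974 0.0034; 0.0034 0.5493]
step 3: x^-=[3.9001, -0.9885]  P^-=[0.5022 -0.0593; -0.0593 0.5753]  S=[0.6262]  K=[0.8047; -0.1223]  nu=[-5.2497]  x^+=[-0.3244, -0.3466]  P^+=[0.0966 0.0023; 0.0023 0.5659]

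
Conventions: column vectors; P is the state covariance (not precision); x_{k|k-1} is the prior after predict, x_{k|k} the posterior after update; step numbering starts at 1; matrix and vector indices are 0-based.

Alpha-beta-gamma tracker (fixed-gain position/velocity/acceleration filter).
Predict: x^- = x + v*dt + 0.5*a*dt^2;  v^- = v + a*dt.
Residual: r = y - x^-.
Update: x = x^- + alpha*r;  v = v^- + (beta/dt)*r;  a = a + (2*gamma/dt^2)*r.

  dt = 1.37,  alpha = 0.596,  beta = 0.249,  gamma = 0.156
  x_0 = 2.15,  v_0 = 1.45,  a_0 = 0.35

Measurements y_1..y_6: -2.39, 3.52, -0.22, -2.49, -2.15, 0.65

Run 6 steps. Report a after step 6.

a_post = 0.9496

step 1: x_pred=4.4650  r=-6.8550  x^+=0.3794  v^+=0.6836  a^+=-0.7895
step 2: x_pred=0.5750  r=2.9450  x^+=2.3302  v^+=0.1372  a^+=-0.3000
step 3: x_pred=2.2367  r=-2.4567  x^+=0.7725  v^+=-0.7202  a^+=-0.7083
step 4: x_pred=-0.8790  r=-1.6110  x^+=-1.8391  v^+=-1.9835  a^+=-0.9762
step 5: x_pred=-5.4726  r=3.3226  x^+=-3.4923  v^+=-2.7169  a^+=-0.4238
step 6: x_pred=-7.6123  r=8.2623  x^+=-2.6880  v^+=-1.7959  a^+=0.9496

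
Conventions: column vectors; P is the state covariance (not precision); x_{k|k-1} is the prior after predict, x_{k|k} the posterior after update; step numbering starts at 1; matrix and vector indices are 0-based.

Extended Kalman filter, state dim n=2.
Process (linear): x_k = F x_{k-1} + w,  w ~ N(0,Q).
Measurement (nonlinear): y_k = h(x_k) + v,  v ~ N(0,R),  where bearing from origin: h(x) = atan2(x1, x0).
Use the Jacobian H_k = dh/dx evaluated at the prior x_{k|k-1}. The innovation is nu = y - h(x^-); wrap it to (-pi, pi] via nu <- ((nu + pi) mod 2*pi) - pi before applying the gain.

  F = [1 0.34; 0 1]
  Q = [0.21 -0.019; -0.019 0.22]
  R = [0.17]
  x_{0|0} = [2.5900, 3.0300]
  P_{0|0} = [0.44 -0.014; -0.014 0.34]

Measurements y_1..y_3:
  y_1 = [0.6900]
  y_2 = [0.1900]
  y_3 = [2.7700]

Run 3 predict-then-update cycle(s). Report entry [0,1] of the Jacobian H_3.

H_jac[0,1] = 0.1398

step 1: x^-=[3.6202, 3.0300]  P^-=[0.6798 0.0826; 0.0826 0.5600]  H_jac=[-0.1360 0.1624]  S=[0.1937]  K=[-0.4079; 0.4117]  nu=[-0.0069]  x^+=[3.6230, 3.0272]  P^+=[0.6476 0.1151; 0.1151 0.5272]
step 2: x^-=[4.6522, 3.0272]  P^-=[0.9968 0.2754; 0.2754 0.7472]  H_jac=[-0.0983 0.1510]  S=[0.1885]  K=[-0.2990; 0.4551]  nu=[-0.3869]  x^+=[4.7679, 2.8511]  P^+=[0.9799 0.3010; 0.3010 0.7081]
step 3: x^-=[5.7373, 2.8511]  P^-=[1.4765 0.5228; 0.5228 0.9281]  H_jac=[-0.0695 0.1398]  S=[0.1851]  K=[-0.1593; 0.5047]  nu=[2.3088]  x^+=[5.3695, 4.0164]  P^+=[1.4718 0.5377; 0.5377 0.8810]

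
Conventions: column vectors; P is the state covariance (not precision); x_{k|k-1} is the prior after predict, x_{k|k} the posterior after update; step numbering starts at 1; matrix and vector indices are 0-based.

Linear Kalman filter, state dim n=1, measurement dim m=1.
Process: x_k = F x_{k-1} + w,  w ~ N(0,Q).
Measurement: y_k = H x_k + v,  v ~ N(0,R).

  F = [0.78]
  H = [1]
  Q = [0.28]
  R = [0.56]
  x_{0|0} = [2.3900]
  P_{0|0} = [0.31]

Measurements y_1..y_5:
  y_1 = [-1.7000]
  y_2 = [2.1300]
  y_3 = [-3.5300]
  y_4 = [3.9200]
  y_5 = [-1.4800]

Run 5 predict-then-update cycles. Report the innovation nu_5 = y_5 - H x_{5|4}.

innov = [-2.4340]

step 1: x^-=[1.8642]  P^-=[0.4686]  S=[1.0286]  K=[0.4556]  nu=[-3.5642]  x^+=[0.2404]  P^+=[0.2551]
step 2: x^-=[0.1875]  P^-=[0.4352]  S=[0.9952]  K=[0.4373]  nu=[1.9425]  x^+=[1.0370]  P^+=[0.2449]
step 3: x^-=[0.8089]  P^-=[0.4290]  S=[0.9890]  K=[0.4338]  nu=[-4.3389]  x^+=[-1.0732]  P^+=[0.2429]
step 4: x^-=[-0.8371]  P^-=[0.4278]  S=[0.9878]  K=[0.4331]  nu=[4.7571]  x^+=[1.2231]  P^+=[0.2425]
step 5: x^-=[0.9540]  P^-=[0.4276]  S=[0.9876]  K=[0.4329]  nu=[-2.4340]  x^+=[-0.0998]  P^+=[0.2424]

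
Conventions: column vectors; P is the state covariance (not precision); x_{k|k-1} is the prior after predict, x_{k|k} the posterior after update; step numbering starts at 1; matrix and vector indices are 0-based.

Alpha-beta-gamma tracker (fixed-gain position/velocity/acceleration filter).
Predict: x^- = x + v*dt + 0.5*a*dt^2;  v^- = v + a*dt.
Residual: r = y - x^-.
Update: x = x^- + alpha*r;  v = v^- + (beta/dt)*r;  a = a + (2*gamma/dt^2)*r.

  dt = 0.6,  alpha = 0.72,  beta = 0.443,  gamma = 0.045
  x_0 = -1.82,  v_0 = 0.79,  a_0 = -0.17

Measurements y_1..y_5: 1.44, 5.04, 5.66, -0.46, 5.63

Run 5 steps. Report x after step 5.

x_post = 4.2198

step 1: x_pred=-1.3766  r=2.8166  x^+=0.6514  v^+=2.7676  a^+=0.5342
step 2: x_pred=2.4081  r=2.6319  x^+=4.3031  v^+=5.0313  a^+=1.1921
step 3: x_pred=7.5364  r=-1.8764  x^+=6.1854  v^+=4.3612  a^+=0.7230
step 4: x_pred=8.9323  r=-9.3923  x^+=2.1698  v^+=-2.1396  a^+=-1.6250
step 5: x_pred=0.5936  r=5.0364  x^+=4.2198  v^+=0.6039  a^+=-0.3659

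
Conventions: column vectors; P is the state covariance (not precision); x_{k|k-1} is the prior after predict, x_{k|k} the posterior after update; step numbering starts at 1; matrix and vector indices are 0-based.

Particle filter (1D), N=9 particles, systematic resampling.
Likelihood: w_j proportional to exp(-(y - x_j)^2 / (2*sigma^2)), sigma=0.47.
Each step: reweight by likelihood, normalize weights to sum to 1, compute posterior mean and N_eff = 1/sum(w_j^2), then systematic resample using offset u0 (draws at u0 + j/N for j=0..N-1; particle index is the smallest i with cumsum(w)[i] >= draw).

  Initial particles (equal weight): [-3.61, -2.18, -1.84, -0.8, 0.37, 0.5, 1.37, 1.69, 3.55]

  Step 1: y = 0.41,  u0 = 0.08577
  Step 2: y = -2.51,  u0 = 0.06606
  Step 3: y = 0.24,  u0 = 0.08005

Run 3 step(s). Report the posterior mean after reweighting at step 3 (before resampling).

post_mean = 0.3830

step 1: w=[0.0000, 0.0000, 0.0000, 0.0168, 0.4606, 0.4539, 0.0574, 0.0113, 0.0000]  mean=0.4817  Neff=2.3706  idx=[4, 4, 4, 4, 5, 5, 5, 5, 6]
step 2: w=[0.2125, 0.2125, 0.2125, 0.2125, 0.0375, 0.0375, 0.0375, 0.0375, 0.0000]  mean=0.3895  Neff=5.3710  idx=[0, 0, 1, 1, 2, 2, 3, 3, 6]
step 3: w=[0.1125, 0.1125, 0.1125, 0.1125, 0.1125, 0.1125, 0.1125, 0.1125, 0.1003]  mean=0.3830  Neff=8.9893  idx=[0, 1, 2, 3, 4, 5, 6, 7, 8]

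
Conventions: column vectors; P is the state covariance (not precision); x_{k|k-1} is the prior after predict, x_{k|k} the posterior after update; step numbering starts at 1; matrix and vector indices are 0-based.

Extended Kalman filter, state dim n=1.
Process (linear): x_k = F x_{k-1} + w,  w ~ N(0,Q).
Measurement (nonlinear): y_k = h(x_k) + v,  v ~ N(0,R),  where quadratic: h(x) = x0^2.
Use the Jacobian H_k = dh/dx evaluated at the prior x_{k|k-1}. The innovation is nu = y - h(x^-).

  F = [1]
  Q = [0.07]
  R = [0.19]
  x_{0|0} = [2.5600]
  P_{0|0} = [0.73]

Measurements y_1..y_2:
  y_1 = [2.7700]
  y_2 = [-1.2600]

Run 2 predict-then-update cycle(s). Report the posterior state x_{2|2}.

step 1: x^-=[2.5600]  P^-=[0.8000]  H_jac=[5.1200]  S=[21.1615]  K=[0.1936]  nu=[-3.7836]  x^+=[1.8277]  P^+=[0.0072]
step 2: x^-=[1.8277]  P^-=[0.0772]  H_jac=[3.6553]  S=[1.2213]  K=[0.2310]  nu=[-4.6003]  x^+=[0.7649]  P^+=[0.0120]

x_post = [0.7649]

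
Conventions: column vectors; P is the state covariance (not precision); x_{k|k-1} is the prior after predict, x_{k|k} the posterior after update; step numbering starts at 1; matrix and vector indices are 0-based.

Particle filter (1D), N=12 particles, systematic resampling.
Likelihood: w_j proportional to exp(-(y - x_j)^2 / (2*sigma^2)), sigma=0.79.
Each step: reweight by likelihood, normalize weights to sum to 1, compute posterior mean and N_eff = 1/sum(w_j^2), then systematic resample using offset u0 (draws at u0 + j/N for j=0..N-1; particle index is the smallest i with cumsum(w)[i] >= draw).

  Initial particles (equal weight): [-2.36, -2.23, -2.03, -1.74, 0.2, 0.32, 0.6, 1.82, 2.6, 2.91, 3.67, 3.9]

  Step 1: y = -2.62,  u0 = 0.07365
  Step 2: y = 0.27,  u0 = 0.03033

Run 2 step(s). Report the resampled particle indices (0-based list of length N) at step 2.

resampled_idx = [1, 3, 5, 7, 8, 9, 10, 10, 10, 11, 11, 11]

step 1: w=[0.3027, 0.2828, 0.2417, 0.1718, 0.0005, 0.0003, 0.0001, 0.0000, 0.0000, 0.0000, 0.0000, 0.0000]  mean=-2.1345  Neff=3.8526  idx=[0, 0, 0, 1, 1, 1, 1, 2, 2, 2, 3, 3]
step 2: w=[0.0244, 0.0244, 0.0244, 0.0417, 0.0417, 0.0417, 0.0417, 0.0900, 0.0900, 0.0900, 0.2449, 0.2449]  mean=-1.9455  Neff=6.5342  idx=[1, 3, 5, 7, 8, 9, 10, 10, 10, 11, 11, 11]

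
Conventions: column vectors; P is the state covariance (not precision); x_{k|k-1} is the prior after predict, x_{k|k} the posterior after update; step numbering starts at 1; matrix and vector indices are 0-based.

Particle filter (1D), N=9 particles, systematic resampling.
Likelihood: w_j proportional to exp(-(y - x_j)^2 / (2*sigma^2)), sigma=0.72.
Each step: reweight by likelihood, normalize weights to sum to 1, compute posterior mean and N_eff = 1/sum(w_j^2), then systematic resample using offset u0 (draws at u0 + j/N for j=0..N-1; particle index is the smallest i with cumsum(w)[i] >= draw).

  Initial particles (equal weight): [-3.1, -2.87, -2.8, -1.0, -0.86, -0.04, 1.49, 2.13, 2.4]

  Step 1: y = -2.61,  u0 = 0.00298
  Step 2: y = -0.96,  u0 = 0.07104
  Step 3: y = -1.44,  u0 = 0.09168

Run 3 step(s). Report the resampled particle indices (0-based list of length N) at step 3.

step 1: w=[0.2801, 0.3308, 0.3410, 0.0290, 0.0184, 0.0006, 0.0000, 0.0000, 0.0000]  mean=-2.8176  Neff=3.2743  idx=[0, 0, 0, 1, 1, 1, 2, 2, 2]
step 2: w=[0.0504, 0.0504, 0.0504, 0.1237, 0.1237, 0.1237, 0.1593, 0.1593, 0.1593]  mean=-2.8713  Neff=7.7146  idx=[1, 3, 4, 5, 5, 6, 7, 8, 8]
step 3: w=[0.0540, 0.1071, 0.1071, 0.1071, 0.1071, 0.1294, 0.1294, 0.1294, 0.1294]  mean=-2.8462  Neff=8.6379  idx=[1, 2, 3, 4, 5, 6, 7, 7, 8]

resampled_idx = [1, 2, 3, 4, 5, 6, 7, 7, 8]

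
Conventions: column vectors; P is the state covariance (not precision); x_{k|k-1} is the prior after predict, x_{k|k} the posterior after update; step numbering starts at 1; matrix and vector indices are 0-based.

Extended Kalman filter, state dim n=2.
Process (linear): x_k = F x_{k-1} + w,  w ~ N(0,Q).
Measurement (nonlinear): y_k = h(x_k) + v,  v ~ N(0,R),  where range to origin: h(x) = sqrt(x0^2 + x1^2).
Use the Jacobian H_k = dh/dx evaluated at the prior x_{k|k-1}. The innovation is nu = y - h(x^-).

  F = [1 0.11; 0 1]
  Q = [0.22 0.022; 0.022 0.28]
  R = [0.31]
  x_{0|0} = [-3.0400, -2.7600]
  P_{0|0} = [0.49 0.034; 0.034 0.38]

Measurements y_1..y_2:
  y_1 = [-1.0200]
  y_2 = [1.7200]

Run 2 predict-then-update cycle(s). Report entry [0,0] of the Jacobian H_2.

step 1: x^-=[-3.3436, -2.7600]  P^-=[0.7221 0.0978; 0.0978 0.6600]  H_jac=[-0.7712 -0.6366]  S=[1.1029]  K=[-0.5613; -0.4493]  nu=[-5.3556]  x^+=[-0.3373, -0.3536]  P^+=[0.3745 -0.1804; -0.1804 0.4373]
step 2: x^-=[-0.3762, -0.3536]  P^-=[0.5601 -0.1103; -0.1103 0.7173]  H_jac=[-0.7286 -0.6849]  S=[0.8338]  K=[-0.3989; -0.4929]  nu=[1.2037]  x^+=[-0.8564, -0.9469]  P^+=[0.4275 -0.2742; -0.2742 0.5148]

H_jac[0,0] = -0.7286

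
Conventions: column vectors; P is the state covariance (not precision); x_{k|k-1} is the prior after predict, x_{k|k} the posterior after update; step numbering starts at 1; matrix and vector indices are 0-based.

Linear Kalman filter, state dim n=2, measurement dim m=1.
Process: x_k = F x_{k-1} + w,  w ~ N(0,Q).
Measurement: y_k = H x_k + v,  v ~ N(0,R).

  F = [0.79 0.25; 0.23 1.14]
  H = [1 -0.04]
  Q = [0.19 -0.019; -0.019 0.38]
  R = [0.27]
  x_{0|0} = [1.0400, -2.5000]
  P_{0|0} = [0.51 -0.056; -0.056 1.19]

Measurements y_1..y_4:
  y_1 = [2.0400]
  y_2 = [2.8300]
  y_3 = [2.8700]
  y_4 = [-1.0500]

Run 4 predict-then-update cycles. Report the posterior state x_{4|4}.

x_post = [-0.0259, -1.5360]

step 1: x^-=[0.1966, -2.6108]  P^-=[0.5605 0.3592; 0.3592 1.9241]  S=[0.8049]  K=[0.6786; 0.3506]  nu=[1.7390]  x^+=[1.3766, -2.0011]  P^+=[0.1899 0.1677; 0.1677 1.8252]
step 2: x^-=[0.5873, -1.9646]  P^-=[0.4888 0.6963; 0.6963 2.8500]  S=[0.7077]  K=[0.6514; 0.8229]  nu=[2.1642]  x^+=[1.9970, -0.1838]  P^+=[0.1886 0.3170; 0.3170 2.3708]
step 3: x^-=[1.5316, 0.2497]  P^-=[0.5811 0.9947; 0.9947 3.6373]  S=[0.7773]  K=[0.6963; 1.0924]  nu=[1.3483]  x^+=[2.4706, 1.7227]  P^+=[0.2041 0.4033; 0.4033 2.7096]
step 4: x^-=[2.3824, 2.5321]  P^-=[0.6461 1.1768; 1.1768 4.1238]  S=[0.8285]  K=[0.7230; 1.2212]  nu=[-3.3311]  x^+=[-0.0259, -1.5360]  P^+=[0.2130 0.4453; 0.4453 2.8881]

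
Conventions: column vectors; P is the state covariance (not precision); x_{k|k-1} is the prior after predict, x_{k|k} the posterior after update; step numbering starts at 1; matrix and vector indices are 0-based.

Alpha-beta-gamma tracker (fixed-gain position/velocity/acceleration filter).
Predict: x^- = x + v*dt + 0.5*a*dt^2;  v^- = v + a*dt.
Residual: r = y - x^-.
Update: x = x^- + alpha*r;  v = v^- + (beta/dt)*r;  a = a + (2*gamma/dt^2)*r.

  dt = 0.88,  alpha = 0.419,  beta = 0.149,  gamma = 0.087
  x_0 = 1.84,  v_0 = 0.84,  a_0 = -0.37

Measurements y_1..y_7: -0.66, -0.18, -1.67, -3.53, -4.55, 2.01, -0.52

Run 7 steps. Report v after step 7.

v_post = 0.1127

step 1: x_pred=2.4359  r=-3.0959  x^+=1.1387  v^+=-0.0098  a^+=-1.0656
step 2: x_pred=0.7175  r=-0.8975  x^+=0.3415  v^+=-1.0995  a^+=-1.2673
step 3: x_pred=-1.1168  r=-0.5532  x^+=-1.3486  v^+=-2.3084  a^+=-1.3916
step 4: x_pred=-3.9188  r=0.3888  x^+=-3.7559  v^+=-3.4672  a^+=-1.3042
step 5: x_pred=-7.3120  r=2.7620  x^+=-6.1547  v^+=-4.1472  a^+=-0.6836
step 6: x_pred=-10.0690  r=12.0790  x^+=-5.0079  v^+=-2.7036  a^+=2.0304
step 7: x_pred=-6.6009  r=6.0809  x^+=-4.0530  v^+=0.1127  a^+=3.3967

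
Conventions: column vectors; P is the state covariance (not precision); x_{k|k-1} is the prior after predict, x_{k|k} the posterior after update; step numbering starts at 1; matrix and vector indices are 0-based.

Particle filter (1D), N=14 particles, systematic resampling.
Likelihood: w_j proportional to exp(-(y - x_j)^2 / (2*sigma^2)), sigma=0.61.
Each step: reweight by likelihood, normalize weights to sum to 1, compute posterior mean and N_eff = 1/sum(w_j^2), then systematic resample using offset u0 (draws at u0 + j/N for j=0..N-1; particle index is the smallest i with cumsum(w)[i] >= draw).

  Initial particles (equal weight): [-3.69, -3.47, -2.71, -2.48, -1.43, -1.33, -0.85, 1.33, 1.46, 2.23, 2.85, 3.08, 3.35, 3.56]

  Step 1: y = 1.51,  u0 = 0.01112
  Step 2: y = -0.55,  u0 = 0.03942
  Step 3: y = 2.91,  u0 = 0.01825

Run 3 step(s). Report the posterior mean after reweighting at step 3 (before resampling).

post_mean = 1.3826

step 1: w=[0.0000, 0.0000, 0.0000, 0.0000, 0.0000, 0.0000, 0.0002, 0.3692, 0.3844, 0.1922, 0.0345, 0.0141, 0.0041, 0.0014]  mean=1.6408  Neff=3.1018  idx=[7, 7, 7, 7, 7, 7, 8, 8, 8, 8, 8, 9, 9, 9]
step 2: w=[0.1170, 0.1170, 0.1170, 0.1170, 0.1170, 0.1170, 0.0593, 0.0593, 0.0593, 0.0593, 0.0593, 0.0004, 0.0004, 0.0004]  mean=1.3697  Neff=10.0235  idx=[0, 0, 1, 2, 2, 3, 3, 4, 5, 5, 6, 8, 9, 10]
step 3: w=[0.0596, 0.0596, 0.0596, 0.0596, 0.0596, 0.0596, 0.0596, 0.0596, 0.0596, 0.0596, 0.1011, 0.1011, 0.1011, 0.1011]  mean=1.3826  Neff=13.0955  idx=[0, 1, 2, 3, 5, 6, 7, 8, 9, 10, 11, 12, 12, 13]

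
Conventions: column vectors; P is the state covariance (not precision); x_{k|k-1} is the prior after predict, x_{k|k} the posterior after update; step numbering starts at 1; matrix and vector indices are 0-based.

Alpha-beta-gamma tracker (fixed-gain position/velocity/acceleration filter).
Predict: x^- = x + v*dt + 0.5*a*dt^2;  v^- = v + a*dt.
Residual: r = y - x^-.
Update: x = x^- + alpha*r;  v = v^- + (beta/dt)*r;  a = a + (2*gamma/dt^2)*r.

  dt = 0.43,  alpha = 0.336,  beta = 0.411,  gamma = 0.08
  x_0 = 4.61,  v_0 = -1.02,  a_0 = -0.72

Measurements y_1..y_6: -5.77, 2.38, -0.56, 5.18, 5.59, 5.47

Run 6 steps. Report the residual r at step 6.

step 1: x_pred=4.1048  r=-9.8748  x^+=0.7869  v^+=-10.7681  a^+=-9.2650
step 2: x_pred=-4.6999  r=7.0799  x^+=-2.3211  v^+=-7.9850  a^+=-3.1385
step 3: x_pred=-6.0448  r=5.4848  x^+=-4.2019  v^+=-4.0921  a^+=1.6076
step 4: x_pred=-5.8129  r=10.9929  x^+=-2.1193  v^+=7.1063  a^+=11.1201
step 5: x_pred=1.9645  r=3.6255  x^+=3.1827  v^+=15.3533  a^+=14.2574
step 6: x_pred=11.1027  r=-5.6327  x^+=9.2101  v^+=16.1001  a^+=9.3832

resid = -5.6327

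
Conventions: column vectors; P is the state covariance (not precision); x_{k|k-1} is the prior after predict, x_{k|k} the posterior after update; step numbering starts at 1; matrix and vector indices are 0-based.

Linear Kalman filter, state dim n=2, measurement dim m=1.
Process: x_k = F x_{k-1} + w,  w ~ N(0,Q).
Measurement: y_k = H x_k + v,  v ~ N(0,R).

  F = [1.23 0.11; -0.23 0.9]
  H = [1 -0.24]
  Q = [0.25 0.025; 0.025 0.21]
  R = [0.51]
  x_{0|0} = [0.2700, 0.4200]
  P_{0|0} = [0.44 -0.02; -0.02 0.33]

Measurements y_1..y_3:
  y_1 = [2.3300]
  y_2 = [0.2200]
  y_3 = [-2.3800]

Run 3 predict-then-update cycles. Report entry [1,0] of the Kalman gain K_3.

K[1,0] = -0.0507

step 1: x^-=[0.3783, 0.3159]  P^-=[0.9143 -0.0884; -0.0884 0.5089]  S=[1.4960]  K=[0.6253; -0.1408]  nu=[2.0275]  x^+=[1.6461, 0.0305]  P^+=[0.3293 0.0432; 0.0432 0.4792]
step 2: x^-=[2.0281, -0.3511]  P^-=[0.7657 0.0260; 0.0260 0.5977]  S=[1.2976]  K=[0.5853; -0.0905]  nu=[-1.8924]  x^+=[0.9206, -0.1799]  P^+=[0.3212 0.0948; 0.0948 0.5871]
step 3: x^-=[1.1125, -0.3737]  P^-=[0.7687 0.0947; 0.0947 0.6633]  S=[1.2714]  K=[0.5867; -0.0507]  nu=[-3.5822]  x^+=[-0.9892, -0.1921]  P^+=[0.3310 0.1326; 0.1326 0.6600]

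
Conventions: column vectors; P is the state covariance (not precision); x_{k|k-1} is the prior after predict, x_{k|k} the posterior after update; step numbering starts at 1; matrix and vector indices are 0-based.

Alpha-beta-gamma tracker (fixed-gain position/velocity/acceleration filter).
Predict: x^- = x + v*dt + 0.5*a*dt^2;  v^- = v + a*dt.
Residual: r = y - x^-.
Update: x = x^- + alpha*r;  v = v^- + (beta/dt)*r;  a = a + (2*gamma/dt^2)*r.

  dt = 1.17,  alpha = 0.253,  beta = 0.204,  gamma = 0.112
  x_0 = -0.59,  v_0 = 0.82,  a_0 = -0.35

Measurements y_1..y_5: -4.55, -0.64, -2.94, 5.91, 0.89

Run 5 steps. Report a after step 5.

step 1: x_pred=0.1298  r=-4.6798  x^+=-1.0542  v^+=-0.4055  a^+=-1.1158
step 2: x_pred=-2.2923  r=1.6523  x^+=-1.8742  v^+=-1.4229  a^+=-0.8454
step 3: x_pred=-4.1176  r=1.1776  x^+=-3.8197  v^+=-2.2067  a^+=-0.6527
step 4: x_pred=-6.8482  r=12.7582  x^+=-3.6204  v^+=-0.7458  a^+=1.4350
step 5: x_pred=-3.5109  r=4.4009  x^+=-2.3974  v^+=1.7004  a^+=2.1551

a_post = 2.1551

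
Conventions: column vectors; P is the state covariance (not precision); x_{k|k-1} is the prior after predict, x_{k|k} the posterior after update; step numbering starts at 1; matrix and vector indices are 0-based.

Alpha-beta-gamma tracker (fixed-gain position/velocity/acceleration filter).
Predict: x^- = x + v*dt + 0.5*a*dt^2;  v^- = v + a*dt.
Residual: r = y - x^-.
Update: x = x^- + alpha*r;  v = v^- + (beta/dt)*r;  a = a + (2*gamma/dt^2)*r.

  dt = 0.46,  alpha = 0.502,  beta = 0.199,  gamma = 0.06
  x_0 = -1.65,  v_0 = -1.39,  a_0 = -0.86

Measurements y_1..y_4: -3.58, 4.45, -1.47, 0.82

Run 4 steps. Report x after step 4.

step 1: x_pred=-2.3804  r=-1.1996  x^+=-2.9826  v^+=-2.3046  a^+=-1.5403
step 2: x_pred=-4.2057  r=8.6557  x^+=0.1395  v^+=0.7314  a^+=3.3684
step 3: x_pred=0.8323  r=-2.3023  x^+=-0.3235  v^+=1.2849  a^+=2.0627
step 4: x_pred=0.4858  r=0.3342  x^+=0.6536  v^+=2.3783  a^+=2.2522

x_post = 0.6536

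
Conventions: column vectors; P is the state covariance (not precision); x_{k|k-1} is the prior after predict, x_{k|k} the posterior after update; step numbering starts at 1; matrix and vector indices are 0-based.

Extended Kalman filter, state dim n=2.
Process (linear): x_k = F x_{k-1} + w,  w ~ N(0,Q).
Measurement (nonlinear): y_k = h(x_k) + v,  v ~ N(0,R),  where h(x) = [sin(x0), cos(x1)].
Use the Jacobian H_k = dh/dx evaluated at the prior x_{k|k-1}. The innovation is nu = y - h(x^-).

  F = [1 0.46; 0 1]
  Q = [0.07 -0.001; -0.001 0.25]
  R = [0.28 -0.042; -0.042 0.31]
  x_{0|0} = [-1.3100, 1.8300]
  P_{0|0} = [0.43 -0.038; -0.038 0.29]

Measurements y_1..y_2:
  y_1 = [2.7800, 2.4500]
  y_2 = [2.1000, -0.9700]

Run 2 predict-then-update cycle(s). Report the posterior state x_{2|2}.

step 1: x^-=[-0.4682, 1.8300]  P^-=[0.5264 0.0944; 0.0944 0.5400]  H_jac=[0.8924 0.0000; 0.0000 -0.9666]  S=[0.6992 -0.1234; -0.1234 0.8145]  K=[0.6700 -0.0105; 0.0076 -0.6397]  nu=[3.2313, 2.7063]  x^+=[1.6683, 0.1233]  P^+=[0.2107 0.0325; 0.0325 0.2055]
step 2: x^-=[1.7250, 0.1233]  P^-=[0.3541 0.1260; 0.1260 0.4555]  H_jac=[-0.1536 0.0000; 0.0000 -0.1230]  S=[0.2884 -0.0396; -0.0396 0.3169]  K=[-0.1988 -0.0738; -0.0930 -0.1884]  nu=[1.1119, -1.9624]  x^+=[1.6488, 0.3896]  P^+=[0.3421 0.1180; 0.1180 0.4431]

x_post = [1.6488, 0.3896]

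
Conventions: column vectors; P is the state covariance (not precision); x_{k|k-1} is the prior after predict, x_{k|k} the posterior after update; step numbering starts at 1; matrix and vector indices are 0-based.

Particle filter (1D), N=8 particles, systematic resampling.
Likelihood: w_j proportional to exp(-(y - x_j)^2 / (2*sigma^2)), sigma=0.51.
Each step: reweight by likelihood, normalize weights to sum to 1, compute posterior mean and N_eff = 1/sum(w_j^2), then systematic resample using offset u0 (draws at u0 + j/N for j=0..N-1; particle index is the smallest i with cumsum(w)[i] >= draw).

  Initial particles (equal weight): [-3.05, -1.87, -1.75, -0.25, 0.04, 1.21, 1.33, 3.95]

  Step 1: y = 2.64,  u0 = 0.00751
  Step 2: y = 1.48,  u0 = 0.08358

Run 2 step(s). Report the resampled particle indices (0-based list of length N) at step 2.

resampled_idx = [0, 1, 1, 2, 2, 3, 4, 4]

step 1: w=[0.0000, 0.0000, 0.0000, 0.0000, 0.0000, 0.2099, 0.3950, 0.3950]  mean=2.3397  Neff=2.8078  idx=[5, 5, 6, 6, 6, 7, 7, 7]
step 2: w=[0.1885, 0.1885, 0.2077, 0.2077, 0.2077, 0.0000, 0.0000, 0.0000]  mean=1.2848  Neff=4.9890  idx=[0, 1, 1, 2, 2, 3, 4, 4]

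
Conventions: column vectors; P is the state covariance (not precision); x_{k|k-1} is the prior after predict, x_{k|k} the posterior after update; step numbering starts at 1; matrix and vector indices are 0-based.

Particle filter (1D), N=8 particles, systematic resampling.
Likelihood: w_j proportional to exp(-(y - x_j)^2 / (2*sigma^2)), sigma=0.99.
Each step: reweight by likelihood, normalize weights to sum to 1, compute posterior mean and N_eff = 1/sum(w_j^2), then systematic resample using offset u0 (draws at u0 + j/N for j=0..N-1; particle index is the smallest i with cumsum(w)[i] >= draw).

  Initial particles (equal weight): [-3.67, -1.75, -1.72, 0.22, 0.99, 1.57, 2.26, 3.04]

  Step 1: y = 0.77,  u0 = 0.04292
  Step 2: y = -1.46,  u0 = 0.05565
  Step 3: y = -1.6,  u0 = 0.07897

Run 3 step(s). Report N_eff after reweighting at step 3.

N_eff = 7.3255

step 1: w=[0.0000, 0.0129, 0.0140, 0.2828, 0.3220, 0.2381, 0.1063, 0.0238]  mean=1.0209  Neff=3.9587  idx=[3, 3, 3, 4, 4, 5, 5, 6]
step 2: w=[0.2876, 0.2876, 0.2876, 0.0568, 0.0568, 0.0112, 0.0112, 0.0010]  mean=0.3399  Neff=3.9228  idx=[0, 0, 1, 1, 1, 2, 2, 4]
step 3: w=[0.1393, 0.1393, 0.1393, 0.1393, 0.1393, 0.1393, 0.1393, 0.0246]  mean=0.2390  Neff=7.3255  idx=[0, 1, 2, 3, 4, 5, 5, 6]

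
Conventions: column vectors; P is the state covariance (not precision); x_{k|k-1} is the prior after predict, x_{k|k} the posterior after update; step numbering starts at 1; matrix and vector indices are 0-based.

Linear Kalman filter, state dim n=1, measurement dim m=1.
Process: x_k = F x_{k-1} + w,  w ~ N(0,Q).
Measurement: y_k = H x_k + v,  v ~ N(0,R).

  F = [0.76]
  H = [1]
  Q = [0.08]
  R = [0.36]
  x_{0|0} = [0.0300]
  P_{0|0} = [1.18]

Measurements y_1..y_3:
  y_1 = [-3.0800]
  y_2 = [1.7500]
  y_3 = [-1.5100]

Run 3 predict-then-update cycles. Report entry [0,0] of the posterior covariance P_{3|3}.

step 1: x^-=[0.0228]  P^-=[0.7616]  S=[1.1216]  K=[0.6790]  nu=[-3.1028]  x^+=[-2.0841]  P^+=[0.2444]
step 2: x^-=[-1.5839]  P^-=[0.2212]  S=[0.5812]  K=[0.3806]  nu=[3.3339]  x^+=[-0.3151]  P^+=[0.1370]
step 3: x^-=[-0.2394]  P^-=[0.1591]  S=[0.5191]  K=[0.3065]  nu=[-1.2706]  x^+=[-0.6289]  P^+=[0.1104]

P_post[0,0] = 0.1104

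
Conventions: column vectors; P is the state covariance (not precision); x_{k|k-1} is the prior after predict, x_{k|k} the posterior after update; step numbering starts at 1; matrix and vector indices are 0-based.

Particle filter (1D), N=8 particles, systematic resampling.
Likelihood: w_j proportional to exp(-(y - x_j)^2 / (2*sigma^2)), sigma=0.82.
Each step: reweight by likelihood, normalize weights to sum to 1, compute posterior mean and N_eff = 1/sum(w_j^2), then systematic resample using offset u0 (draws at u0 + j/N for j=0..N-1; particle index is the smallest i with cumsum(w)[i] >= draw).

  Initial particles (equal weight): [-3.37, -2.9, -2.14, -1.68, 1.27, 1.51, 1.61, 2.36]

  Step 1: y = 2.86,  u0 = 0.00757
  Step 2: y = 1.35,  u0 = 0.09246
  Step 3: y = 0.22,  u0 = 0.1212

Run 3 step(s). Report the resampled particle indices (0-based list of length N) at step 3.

resampled_idx = [0, 0, 1, 2, 3, 3, 4, 7]

step 1: w=[0.0000, 0.0000, 0.0000, 0.0000, 0.0982, 0.1660, 0.2014, 0.5344]  mean=1.9608  Neff=2.7521  idx=[4, 5, 5, 6, 7, 7, 7, 7]
step 2: w=[0.1721, 0.1697, 0.1697, 0.1645, 0.0810, 0.0810, 0.0810, 0.0810]  mean=1.7605  Neff=7.1165  idx=[0, 1, 2, 2, 3, 4, 6, 7]
step 3: w=[0.2673, 0.1760, 0.1760, 0.1760, 0.1442, 0.0201, 0.0201, 0.0201]  mean=1.5116  Neff=5.3645  idx=[0, 0, 1, 2, 3, 3, 4, 7]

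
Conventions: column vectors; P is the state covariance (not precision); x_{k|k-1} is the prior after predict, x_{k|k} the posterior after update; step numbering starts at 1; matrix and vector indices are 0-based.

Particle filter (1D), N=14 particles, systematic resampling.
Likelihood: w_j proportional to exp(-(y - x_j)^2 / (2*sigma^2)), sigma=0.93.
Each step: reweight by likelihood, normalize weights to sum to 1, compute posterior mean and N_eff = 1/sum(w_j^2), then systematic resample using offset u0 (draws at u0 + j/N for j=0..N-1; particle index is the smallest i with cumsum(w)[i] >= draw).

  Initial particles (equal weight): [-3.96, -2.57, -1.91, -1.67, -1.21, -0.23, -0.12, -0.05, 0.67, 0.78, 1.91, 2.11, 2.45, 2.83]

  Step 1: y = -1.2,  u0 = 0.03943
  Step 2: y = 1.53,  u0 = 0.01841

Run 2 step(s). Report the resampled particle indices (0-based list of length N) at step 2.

resampled_idx = [7, 9, 10, 10, 11, 11, 12, 12, 13, 13, 13, 13, 13, 13]

step 1: w=[0.0026, 0.0708, 0.1565, 0.1843, 0.2094, 0.1216, 0.1067, 0.0975, 0.0277, 0.0217, 0.0008, 0.0004, 0.0001, 0.0000]  mean=-1.0596  Neff=6.9332  idx=[1, 2, 2, 3, 3, 3, 4, 4, 4, 5, 6, 6, 7, 8]
step 2: w=[0.0000, 0.0007, 0.0007, 0.0018, 0.0018, 0.0018, 0.0086, 0.0086, 0.0086, 0.1098, 0.1364, 0.1364, 0.1555, 0.4293]  mean=0.1791  Neff=3.8759  idx=[7, 9, 10, 10, 11, 11, 12, 12, 13, 13, 13, 13, 13, 13]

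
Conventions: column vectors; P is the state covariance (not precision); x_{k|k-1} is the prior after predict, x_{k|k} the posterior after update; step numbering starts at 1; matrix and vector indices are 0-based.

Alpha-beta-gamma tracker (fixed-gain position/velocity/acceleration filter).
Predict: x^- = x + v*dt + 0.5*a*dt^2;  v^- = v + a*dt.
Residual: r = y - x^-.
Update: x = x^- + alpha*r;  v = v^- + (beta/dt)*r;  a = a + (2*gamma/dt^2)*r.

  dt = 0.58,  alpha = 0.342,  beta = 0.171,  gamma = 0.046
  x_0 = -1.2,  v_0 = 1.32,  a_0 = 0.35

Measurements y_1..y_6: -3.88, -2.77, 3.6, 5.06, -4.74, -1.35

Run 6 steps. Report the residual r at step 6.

resid = -2.8239

step 1: x_pred=-0.3755  r=-3.5045  x^+=-1.5741  v^+=0.4898  a^+=-0.6084
step 2: x_pred=-1.3923  r=-1.3777  x^+=-1.8635  v^+=-0.2693  a^+=-0.9852
step 3: x_pred=-2.1854  r=5.7854  x^+=-0.2068  v^+=0.8650  a^+=0.5970
step 4: x_pred=0.3953  r=4.6647  x^+=1.9907  v^+=2.5865  a^+=1.8727
step 5: x_pred=3.8058  r=-8.5458  x^+=0.8832  v^+=1.1532  a^+=-0.4644
step 6: x_pred=1.4739  r=-2.8239  x^+=0.5081  v^+=0.0512  a^+=-1.2367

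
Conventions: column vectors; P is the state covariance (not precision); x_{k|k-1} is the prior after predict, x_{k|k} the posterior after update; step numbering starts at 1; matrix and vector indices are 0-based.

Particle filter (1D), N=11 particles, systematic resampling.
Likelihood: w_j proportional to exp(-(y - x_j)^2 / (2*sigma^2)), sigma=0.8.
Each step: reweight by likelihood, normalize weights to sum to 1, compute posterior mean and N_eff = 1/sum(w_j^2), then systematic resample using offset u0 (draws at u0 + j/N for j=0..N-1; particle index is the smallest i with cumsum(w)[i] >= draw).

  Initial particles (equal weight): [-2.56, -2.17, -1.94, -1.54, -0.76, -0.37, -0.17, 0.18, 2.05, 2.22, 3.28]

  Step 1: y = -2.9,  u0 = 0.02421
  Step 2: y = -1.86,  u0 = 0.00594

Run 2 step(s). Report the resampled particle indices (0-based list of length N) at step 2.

step 1: w=[0.3915, 0.2826, 0.2086, 0.1010, 0.0120, 0.0029, 0.0013, 0.0003, 0.0000, 0.0000, 0.0000]  mean=-2.1859  Neff=3.4849  idx=[0, 0, 0, 0, 0, 1, 1, 1, 2, 2, 3]
step 2: w=[0.0749, 0.0749, 0.0749, 0.0749, 0.0749, 0.1019, 0.1019, 0.1019, 0.1093, 0.1093, 0.1014]  mean=-2.2019  Neff=10.7139  idx=[0, 1, 2, 3, 4, 5, 6, 7, 8, 9, 10]

resampled_idx = [0, 1, 2, 3, 4, 5, 6, 7, 8, 9, 10]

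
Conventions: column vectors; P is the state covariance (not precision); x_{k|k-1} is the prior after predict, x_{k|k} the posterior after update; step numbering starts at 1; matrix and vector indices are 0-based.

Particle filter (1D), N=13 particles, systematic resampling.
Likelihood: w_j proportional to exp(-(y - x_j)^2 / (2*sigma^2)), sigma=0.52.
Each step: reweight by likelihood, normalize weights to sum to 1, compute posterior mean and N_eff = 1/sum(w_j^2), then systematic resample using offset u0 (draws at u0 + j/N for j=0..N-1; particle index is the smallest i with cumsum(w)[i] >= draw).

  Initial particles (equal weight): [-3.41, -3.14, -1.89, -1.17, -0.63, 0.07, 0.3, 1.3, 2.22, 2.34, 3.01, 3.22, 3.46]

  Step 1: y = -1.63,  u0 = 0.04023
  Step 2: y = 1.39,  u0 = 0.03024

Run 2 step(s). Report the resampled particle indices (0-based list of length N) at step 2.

resampled_idx = [10, 12, 12, 12, 12, 12, 12, 12, 12, 12, 12, 12, 12]

step 1: w=[0.0016, 0.0085, 0.5073, 0.3887, 0.0905, 0.0027, 0.0006, 0.0000, 0.0000, 0.0000, 0.0000, 0.0000, 0.0000]  mean=-1.5025  Neff=2.3994  idx=[2, 2, 2, 2, 2, 2, 2, 3, 3, 3, 3, 3, 4]
step 2: w=[0.0000, 0.0000, 0.0000, 0.0000, 0.0000, 0.0000, 0.0000, 0.0098, 0.0098, 0.0098, 0.0098, 0.0098, 0.9509]  mean=-0.6565  Neff=1.1054  idx=[10, 12, 12, 12, 12, 12, 12, 12, 12, 12, 12, 12, 12]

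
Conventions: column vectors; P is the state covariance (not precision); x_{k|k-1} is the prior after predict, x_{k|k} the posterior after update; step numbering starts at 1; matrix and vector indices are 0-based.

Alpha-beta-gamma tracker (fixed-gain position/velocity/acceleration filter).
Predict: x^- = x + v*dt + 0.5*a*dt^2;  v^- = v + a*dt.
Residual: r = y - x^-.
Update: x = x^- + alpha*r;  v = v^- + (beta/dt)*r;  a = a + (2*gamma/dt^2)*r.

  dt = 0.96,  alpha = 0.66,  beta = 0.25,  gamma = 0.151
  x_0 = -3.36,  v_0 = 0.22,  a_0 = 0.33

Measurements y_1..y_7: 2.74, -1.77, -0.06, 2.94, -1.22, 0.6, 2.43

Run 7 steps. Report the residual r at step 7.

step 1: x_pred=-2.9967  r=5.7367  x^+=0.7895  v^+=2.0307  a^+=2.2099
step 2: x_pred=3.7573  r=-5.5273  x^+=0.1093  v^+=2.7128  a^+=0.3986
step 3: x_pred=2.8973  r=-2.9573  x^+=0.9455  v^+=2.3254  a^+=-0.5705
step 4: x_pred=2.9150  r=0.0250  x^+=2.9315  v^+=1.7842  a^+=-0.5622
step 5: x_pred=4.3853  r=-5.6053  x^+=0.6858  v^+=-0.2152  a^+=-2.3990
step 6: x_pred=-0.6263  r=1.2263  x^+=0.1831  v^+=-2.1990  a^+=-1.9972
step 7: x_pred=-2.8482  r=5.2782  x^+=0.6354  v^+=-2.7417  a^+=-0.2676

resid = 5.2782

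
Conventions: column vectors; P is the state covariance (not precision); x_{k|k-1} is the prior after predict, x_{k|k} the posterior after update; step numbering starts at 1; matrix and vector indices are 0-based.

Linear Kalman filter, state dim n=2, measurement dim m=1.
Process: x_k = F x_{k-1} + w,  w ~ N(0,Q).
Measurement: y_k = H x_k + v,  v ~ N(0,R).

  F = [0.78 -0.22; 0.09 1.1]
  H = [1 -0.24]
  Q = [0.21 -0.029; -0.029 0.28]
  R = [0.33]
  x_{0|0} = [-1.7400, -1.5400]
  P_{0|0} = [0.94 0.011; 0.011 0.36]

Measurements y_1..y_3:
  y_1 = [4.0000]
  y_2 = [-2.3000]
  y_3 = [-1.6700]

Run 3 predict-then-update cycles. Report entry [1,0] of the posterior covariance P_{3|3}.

step 1: x^-=[-1.0184, -1.8506]  P^-=[0.7955 -0.0409; -0.0409 0.7254]  S=[1.1870]  K=[0.6785; -0.1811]  nu=[4.5743]  x^+=[2.0853, -2.6792]  P^+=[0.2491 0.1050; 0.1050 0.6864]
step 2: x^-=[2.2159, -2.7594]  P^-=[0.3588 -0.0896; -0.0896 1.1334]  S=[0.7971]  K=[0.4771; -0.4537]  nu=[-5.1782]  x^+=[-0.2545, -0.4099]  P^+=[0.1773 0.0829; 0.0829 0.9693]
step 3: x^-=[-0.1083, -0.4737]  P^-=[0.3364 -0.1816; -0.1816 1.4707]  S=[0.8383]  K=[0.4533; -0.6378]  nu=[-1.6754]  x^+=[-0.8677, 0.5947]  P^+=[0.1641 0.0607; 0.0607 1.1297]

P_post[1,0] = 0.0607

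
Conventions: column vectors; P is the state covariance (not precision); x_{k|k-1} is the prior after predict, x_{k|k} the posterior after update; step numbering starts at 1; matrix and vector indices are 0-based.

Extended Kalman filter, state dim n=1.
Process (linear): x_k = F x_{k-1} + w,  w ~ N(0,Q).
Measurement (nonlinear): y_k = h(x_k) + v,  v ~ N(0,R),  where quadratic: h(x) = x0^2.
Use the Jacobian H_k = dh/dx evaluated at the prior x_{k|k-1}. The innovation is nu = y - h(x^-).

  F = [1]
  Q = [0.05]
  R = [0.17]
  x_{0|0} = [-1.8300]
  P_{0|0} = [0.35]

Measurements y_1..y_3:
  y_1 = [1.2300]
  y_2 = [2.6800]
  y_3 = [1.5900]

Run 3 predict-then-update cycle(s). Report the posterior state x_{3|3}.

step 1: x^-=[-1.8300]  P^-=[0.4000]  H_jac=[-3.6600]  S=[5.5282]  K=[-0.2648]  nu=[-2.1189]  x^+=[-1.2689]  P^+=[0.0123]
step 2: x^-=[-1.2689]  P^-=[0.0623]  H_jac=[-2.5377]  S=[0.5712]  K=[-0.2768]  nu=[1.0700]  x^+=[-1.5650]  P^+=[0.0185]
step 3: x^-=[-1.5650]  P^-=[0.0685]  H_jac=[-3.1300]  S=[0.8415]  K=[-0.2549]  nu=[-0.8593]  x^+=[-1.3459]  P^+=[0.0138]

x_post = [-1.3459]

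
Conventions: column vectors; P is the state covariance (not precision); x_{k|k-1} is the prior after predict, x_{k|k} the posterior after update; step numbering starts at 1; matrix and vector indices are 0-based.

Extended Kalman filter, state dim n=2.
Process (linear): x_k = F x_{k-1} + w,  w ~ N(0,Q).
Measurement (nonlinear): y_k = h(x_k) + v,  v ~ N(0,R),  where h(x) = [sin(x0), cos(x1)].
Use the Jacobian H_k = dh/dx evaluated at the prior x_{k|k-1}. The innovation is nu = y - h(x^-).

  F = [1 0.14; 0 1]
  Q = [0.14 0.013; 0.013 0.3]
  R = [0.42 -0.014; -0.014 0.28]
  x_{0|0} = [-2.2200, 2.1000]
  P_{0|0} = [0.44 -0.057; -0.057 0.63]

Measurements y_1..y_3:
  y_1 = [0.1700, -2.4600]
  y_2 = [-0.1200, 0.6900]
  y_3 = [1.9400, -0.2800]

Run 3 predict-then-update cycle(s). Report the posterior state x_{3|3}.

x_post = [-0.1146, 4.6296]

step 1: x^-=[-1.9260, 2.1000]  P^-=[0.5764 0.0442; 0.0442 0.9300]  H_jac=[-0.3478 0.0000; 0.0000 -0.8632]  S=[0.4897 -0.0007; -0.0007 0.9730]  K=[-0.4094 -0.0395; -0.0326 -0.8251]  nu=[1.1076, -1.9552]  x^+=[-2.3022, 3.6771]  P^+=[0.4928 0.0062; 0.0062 0.2671]
step 2: x^-=[-1.7874, 3.6771]  P^-=[0.6398 0.0566; 0.0566 0.5671]  H_jac=[-0.2149 0.0000; 0.0000 0.5103]  S=[0.4495 -0.0202; -0.0202 0.4277]  K=[-0.3034 0.0532; 0.0034 0.6768]  nu=[0.8566, 1.5500]  x^+=[-1.9649, 4.7291]  P^+=[0.5965 0.0375; 0.0375 0.3713]
step 3: x^-=[-1.3028, 4.7291]  P^-=[0.7543 0.1025; 0.1025 0.6713]  H_jac=[0.2648 0.0000; 0.0000 0.9999]  S=[0.4729 0.0131; 0.0131 0.9511]  K=[0.4195 0.1019; 0.0378 0.7052]  nu=[2.9043, -0.2967]  x^+=[-0.1146, 4.6296]  P^+=[0.6601 0.0227; 0.0227 0.1969]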